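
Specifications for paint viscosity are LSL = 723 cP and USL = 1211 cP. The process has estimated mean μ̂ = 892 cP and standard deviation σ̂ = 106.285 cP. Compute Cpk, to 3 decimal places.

0.530

Cpu = (USL − μ̂) / (3σ̂) = (1211 − 892) / (3 × 106.285) = 1.0005; Cpl = (μ̂ − LSL) / (3σ̂) = (892 − 723) / (3 × 106.285) = 0.5300; Cpk = min(Cpu, Cpl) = 0.5300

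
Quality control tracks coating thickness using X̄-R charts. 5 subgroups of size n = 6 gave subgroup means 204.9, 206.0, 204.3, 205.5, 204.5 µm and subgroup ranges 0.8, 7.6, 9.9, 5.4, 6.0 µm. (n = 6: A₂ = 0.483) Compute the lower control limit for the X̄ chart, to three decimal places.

202.171

X̄̄ = (204.9 + 206.0 + 204.3 + 205.5 + 204.5) / 5 = 1025.2000 / 5 = 205.0400
R̄ = (0.8 + 7.6 + 9.9 + 5.4 + 6.0) / 5 = 29.7000 / 5 = 5.9400
LCL = X̄̄ − A₂·R̄ = 205.0400 − 0.483 × 5.9400 = 202.1710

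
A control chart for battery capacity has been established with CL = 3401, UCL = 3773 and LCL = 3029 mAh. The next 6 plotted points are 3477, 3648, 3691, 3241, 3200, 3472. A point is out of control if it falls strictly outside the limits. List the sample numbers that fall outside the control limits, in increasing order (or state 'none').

All 6 points lie within [3029, 3773].

none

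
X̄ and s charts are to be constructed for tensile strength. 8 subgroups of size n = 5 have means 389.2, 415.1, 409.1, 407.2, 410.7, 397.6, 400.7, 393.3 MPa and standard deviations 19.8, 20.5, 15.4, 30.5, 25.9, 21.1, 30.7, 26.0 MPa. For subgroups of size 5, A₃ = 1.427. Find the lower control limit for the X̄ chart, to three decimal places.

368.989

X̄̄ = (389.2 + 415.1 + 409.1 + 407.2 + 410.7 + 397.6 + 400.7 + 393.3) / 8 = 402.8625
s̄ = (19.8 + 20.5 + 15.4 + 30.5 + 25.9 + 21.1 + 30.7 + 26.0) / 8 = 23.7375
LCL = X̄̄ − A₃·s̄ = 402.8625 − 1.427 × 23.7375 = 368.9891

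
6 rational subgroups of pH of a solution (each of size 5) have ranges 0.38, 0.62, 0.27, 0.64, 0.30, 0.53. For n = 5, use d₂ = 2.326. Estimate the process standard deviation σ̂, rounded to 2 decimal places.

0.20

R̄ = (0.38 + 0.62 + 0.27 + 0.64 + 0.30 + 0.53) / 6 = 0.4567
σ̂ = R̄ / d₂ = 0.4567 / 2.326 = 0.1963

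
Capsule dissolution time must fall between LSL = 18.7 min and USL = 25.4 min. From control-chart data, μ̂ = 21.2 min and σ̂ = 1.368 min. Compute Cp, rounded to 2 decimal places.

Cp = (USL − LSL) / (6σ̂) = (25.4 − 18.7) / (6 × 1.368) = 6.7000 / 8.2080 = 0.8163

0.82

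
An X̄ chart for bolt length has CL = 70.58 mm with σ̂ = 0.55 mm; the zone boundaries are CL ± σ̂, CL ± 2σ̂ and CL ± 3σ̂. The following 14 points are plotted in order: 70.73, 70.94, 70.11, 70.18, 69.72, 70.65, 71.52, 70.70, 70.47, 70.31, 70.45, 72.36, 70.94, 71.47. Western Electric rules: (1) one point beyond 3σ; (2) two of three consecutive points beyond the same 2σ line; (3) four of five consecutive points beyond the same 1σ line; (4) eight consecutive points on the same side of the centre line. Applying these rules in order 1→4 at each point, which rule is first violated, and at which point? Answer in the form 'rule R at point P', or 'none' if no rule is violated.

Zone of each point (C = within 1σ̂, B = 1σ̂–2σ̂, A = 2σ̂–3σ̂, * = beyond 3σ̂; sign = side of CL): 1:+C, 2:+C, 3:-C, 4:-C, 5:-B, 6:+C, 7:+B, 8:+C, 9:-C, 10:-C, 11:-C, 12:+*, 13:+C, 14:+B
Rule 1 (one point beyond the 3σ limits) is satisfied at point 12.

rule 1 at point 12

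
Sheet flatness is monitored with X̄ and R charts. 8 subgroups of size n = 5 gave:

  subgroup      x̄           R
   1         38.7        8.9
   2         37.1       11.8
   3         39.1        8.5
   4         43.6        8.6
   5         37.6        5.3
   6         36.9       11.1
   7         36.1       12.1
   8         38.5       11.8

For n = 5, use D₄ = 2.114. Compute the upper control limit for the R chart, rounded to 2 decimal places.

20.64

R̄ = (8.9 + 11.8 + 8.5 + 8.6 + 5.3 + 11.1 + 12.1 + 11.8) / 8 = 78.1000 / 8 = 9.7625
UCL_R = D₄·R̄ = 2.114 × 9.7625 = 20.6379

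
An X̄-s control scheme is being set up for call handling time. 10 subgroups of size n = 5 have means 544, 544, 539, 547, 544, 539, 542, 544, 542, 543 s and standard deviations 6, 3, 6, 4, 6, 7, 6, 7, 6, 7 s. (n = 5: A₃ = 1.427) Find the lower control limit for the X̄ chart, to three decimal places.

X̄̄ = (544 + 544 + 539 + 547 + 544 + 539 + 542 + 544 + 542 + 543) / 10 = 542.8000
s̄ = (6 + 3 + 6 + 4 + 6 + 7 + 6 + 7 + 6 + 7) / 10 = 5.8000
LCL = X̄̄ − A₃·s̄ = 542.8000 − 1.427 × 5.8000 = 534.5234

534.523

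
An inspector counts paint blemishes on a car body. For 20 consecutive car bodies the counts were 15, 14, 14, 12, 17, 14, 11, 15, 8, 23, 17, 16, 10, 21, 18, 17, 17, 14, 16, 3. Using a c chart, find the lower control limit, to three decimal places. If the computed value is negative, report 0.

c̄ = (15 + 14 + 14 + 12 + 17 + 14 + 11 + 15 + 8 + 23 + 17 + 16 + 10 + 21 + 18 + 17 + 17 + 14 + 16 + 3) / 20 = 292 / 20 = 14.6000
LCL = c̄ − 3√c̄ = 14.6000 − 3 × 3.8210 = 3.1370

3.137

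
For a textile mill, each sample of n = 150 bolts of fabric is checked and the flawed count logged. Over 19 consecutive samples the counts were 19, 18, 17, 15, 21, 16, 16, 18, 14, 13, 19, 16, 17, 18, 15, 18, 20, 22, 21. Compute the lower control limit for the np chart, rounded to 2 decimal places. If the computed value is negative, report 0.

5.72

p̄ = Σdᵢ / (k·n) = 333 / (19 × 150) = 0.11684
LCL = np̄ − 3·√(np̄(1−p̄)) = 17.5263 − 3 × 3.9343 = 5.7235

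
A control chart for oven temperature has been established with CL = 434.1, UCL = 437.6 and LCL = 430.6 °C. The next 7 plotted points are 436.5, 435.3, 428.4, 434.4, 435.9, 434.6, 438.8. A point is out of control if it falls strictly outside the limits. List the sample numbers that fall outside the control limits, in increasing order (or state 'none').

3, 7

Compare each point to [430.6, 437.6]: sample 3 = 428.4 < LCL; sample 7 = 438.8 > UCL.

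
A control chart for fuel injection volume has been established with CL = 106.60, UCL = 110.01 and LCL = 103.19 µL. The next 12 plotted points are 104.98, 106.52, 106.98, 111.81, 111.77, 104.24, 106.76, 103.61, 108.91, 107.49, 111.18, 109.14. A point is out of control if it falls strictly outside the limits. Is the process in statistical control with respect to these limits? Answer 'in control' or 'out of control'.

Compare each point to [103.19, 110.01]: sample 4 = 111.81 > UCL; sample 5 = 111.77 > UCL; sample 11 = 111.18 > UCL.

out of control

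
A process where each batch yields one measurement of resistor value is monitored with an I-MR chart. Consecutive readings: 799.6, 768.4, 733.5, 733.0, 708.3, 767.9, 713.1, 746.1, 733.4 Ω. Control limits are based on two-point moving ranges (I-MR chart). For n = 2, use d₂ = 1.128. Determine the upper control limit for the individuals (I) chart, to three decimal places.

X̄ = (799.6 + 768.4 + 733.5 + 733.0 + 708.3 + 767.9 + 713.1 + 746.1 + 733.4) / 9 = 744.8111
Moving ranges: 31.2, 34.9, 0.5, 24.7, 59.6, 54.8, 33.0, 12.7; M̄R̄ = 251.4000 / 8 = 31.4250
UCL = X̄ + 3·M̄R̄/d₂ = 744.8111 + 3 × 31.4250 / 1.128 = 828.3882

828.388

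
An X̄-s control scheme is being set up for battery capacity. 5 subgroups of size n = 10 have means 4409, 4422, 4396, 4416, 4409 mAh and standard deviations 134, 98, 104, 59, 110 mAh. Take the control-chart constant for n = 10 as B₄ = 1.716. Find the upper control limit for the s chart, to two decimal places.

s̄ = (134 + 98 + 104 + 59 + 110) / 5 = 101.0000
UCL_s = B₄·s̄ = 1.716 × 101.0000 = 173.3160

173.32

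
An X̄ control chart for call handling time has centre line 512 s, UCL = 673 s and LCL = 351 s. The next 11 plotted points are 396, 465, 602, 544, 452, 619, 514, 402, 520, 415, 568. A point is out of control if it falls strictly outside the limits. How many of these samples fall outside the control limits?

0

All 11 points lie within [351, 673].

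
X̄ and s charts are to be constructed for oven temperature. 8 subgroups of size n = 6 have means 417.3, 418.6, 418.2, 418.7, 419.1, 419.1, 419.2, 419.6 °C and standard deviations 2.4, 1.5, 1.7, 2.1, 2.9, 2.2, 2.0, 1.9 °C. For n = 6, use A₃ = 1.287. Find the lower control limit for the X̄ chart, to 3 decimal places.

X̄̄ = (417.3 + 418.6 + 418.2 + 418.7 + 419.1 + 419.1 + 419.2 + 419.6) / 8 = 418.7250
s̄ = (2.4 + 1.5 + 1.7 + 2.1 + 2.9 + 2.2 + 2.0 + 1.9) / 8 = 2.0875
LCL = X̄̄ − A₃·s̄ = 418.7250 − 1.287 × 2.0875 = 416.0384

416.038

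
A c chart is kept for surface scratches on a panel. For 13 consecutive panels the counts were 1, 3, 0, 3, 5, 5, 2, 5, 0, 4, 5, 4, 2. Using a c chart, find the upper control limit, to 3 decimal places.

8.196

c̄ = (1 + 3 + 0 + 3 + 5 + 5 + 2 + 5 + 0 + 4 + 5 + 4 + 2) / 13 = 39 / 13 = 3.0000
UCL = c̄ + 3√c̄ = 3.0000 + 3 × √3.0000 = 3.0000 + 3 × 1.7321 = 8.1962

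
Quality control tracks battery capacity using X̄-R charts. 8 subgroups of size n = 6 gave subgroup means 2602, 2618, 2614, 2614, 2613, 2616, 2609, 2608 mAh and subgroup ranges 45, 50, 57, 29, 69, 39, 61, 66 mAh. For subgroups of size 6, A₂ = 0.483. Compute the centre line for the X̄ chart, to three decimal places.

2611.750

X̄̄ = (2602 + 2618 + 2614 + 2614 + 2613 + 2616 + 2609 + 2608) / 8 = 20894.0000 / 8 = 2611.7500
CL = X̄̄ = 2611.7500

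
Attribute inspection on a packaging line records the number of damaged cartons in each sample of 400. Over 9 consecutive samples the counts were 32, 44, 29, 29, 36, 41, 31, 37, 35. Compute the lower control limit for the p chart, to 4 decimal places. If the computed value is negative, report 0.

p̄ = Σdᵢ / (k·n) = 314 / (9 × 400) = 0.08722
LCL = p̄ − 3·√(p̄(1−p̄)/n) = 0.08722 − 3 × 0.01411 = 0.04490

0.0449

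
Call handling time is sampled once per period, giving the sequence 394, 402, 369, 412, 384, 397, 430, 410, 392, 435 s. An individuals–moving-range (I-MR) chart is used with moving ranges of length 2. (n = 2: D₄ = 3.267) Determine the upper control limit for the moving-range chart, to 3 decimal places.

Moving ranges: 8, 33, 43, 28, 13, 33, 20, 18, 43; M̄R̄ = 239.0000 / 9 = 26.5556
UCL_MR = D₄·M̄R̄ = 3.267 × 26.5556 = 86.7570

86.757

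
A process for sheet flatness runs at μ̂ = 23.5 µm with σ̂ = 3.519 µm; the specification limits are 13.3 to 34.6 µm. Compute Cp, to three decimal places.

1.009

Cp = (USL − LSL) / (6σ̂) = (34.6 − 13.3) / (6 × 3.519) = 21.3000 / 21.1140 = 1.0088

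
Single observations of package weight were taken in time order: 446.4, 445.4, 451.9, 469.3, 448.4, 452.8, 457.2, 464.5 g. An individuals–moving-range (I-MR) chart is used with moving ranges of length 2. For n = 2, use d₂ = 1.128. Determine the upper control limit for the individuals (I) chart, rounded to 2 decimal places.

478.01

X̄ = (446.4 + 445.4 + 451.9 + 469.3 + 448.4 + 452.8 + 457.2 + 464.5) / 8 = 454.4875
Moving ranges: 1.0, 6.5, 17.4, 20.9, 4.4, 4.4, 7.3; M̄R̄ = 61.9000 / 7 = 8.8429
UCL = X̄ + 3·M̄R̄/d₂ = 454.4875 + 3 × 8.8429 / 1.128 = 478.0057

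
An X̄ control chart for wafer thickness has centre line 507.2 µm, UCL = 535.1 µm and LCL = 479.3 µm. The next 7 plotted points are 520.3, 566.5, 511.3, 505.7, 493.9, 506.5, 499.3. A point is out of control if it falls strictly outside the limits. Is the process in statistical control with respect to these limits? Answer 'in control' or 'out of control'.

Compare each point to [479.3, 535.1]: sample 2 = 566.5 > UCL.

out of control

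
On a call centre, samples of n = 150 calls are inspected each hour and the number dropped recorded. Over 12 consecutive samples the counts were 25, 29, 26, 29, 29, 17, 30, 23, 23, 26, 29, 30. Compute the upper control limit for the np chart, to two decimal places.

40.31

p̄ = Σdᵢ / (k·n) = 316 / (12 × 150) = 0.17556
UCL = np̄ + 3·√(np̄(1−p̄)) = 26.3333 + 3 × √(26.3333×0.82444) = 26.3333 + 3 × 4.6594 = 40.3116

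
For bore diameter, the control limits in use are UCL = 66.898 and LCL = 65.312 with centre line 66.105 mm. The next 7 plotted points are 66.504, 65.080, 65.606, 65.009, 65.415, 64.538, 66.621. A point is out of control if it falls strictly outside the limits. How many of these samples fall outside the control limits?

3

Compare each point to [65.312, 66.898]: sample 2 = 65.080 < LCL; sample 4 = 65.009 < LCL; sample 6 = 64.538 < LCL.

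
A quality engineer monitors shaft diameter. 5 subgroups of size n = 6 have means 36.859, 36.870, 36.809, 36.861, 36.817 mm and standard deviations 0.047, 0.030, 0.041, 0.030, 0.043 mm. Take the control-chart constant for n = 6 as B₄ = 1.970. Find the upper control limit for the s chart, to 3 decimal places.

0.075

s̄ = (0.047 + 0.030 + 0.041 + 0.030 + 0.043) / 5 = 0.0382
UCL_s = B₄·s̄ = 1.970 × 0.0382 = 0.0753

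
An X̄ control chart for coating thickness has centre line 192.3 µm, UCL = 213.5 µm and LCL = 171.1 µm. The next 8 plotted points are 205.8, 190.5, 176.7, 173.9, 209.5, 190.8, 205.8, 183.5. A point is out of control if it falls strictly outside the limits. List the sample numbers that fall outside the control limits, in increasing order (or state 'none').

none

All 8 points lie within [171.1, 213.5].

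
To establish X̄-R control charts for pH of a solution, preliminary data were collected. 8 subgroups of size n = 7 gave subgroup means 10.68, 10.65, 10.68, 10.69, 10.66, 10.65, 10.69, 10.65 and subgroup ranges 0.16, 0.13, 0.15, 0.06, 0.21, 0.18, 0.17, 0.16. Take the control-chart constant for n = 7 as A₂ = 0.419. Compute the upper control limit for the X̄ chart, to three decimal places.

10.733

X̄̄ = (10.68 + 10.65 + 10.68 + 10.69 + 10.66 + 10.65 + 10.69 + 10.65) / 8 = 85.3500 / 8 = 10.6687
R̄ = (0.16 + 0.13 + 0.15 + 0.06 + 0.21 + 0.18 + 0.17 + 0.16) / 8 = 1.2200 / 8 = 0.1525
UCL = X̄̄ + A₂·R̄ = 10.6687 + 0.419 × 0.1525 = 10.7326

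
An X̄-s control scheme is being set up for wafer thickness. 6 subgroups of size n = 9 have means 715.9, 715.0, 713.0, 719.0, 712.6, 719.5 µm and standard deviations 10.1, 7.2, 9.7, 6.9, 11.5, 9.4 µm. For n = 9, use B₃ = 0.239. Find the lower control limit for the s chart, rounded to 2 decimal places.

s̄ = (10.1 + 7.2 + 9.7 + 6.9 + 11.5 + 9.4) / 6 = 9.1333
LCL_s = B₃·s̄ = 0.239 × 9.1333 = 2.1829

2.18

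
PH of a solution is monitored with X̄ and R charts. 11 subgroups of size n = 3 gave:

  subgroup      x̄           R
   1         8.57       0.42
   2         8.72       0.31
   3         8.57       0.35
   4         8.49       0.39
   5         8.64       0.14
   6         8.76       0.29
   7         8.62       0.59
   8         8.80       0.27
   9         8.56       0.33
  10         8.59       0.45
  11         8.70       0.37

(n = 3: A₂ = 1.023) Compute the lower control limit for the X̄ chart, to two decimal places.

X̄̄ = (8.57 + 8.72 + 8.57 + 8.49 + 8.64 + 8.76 + 8.62 + 8.80 + 8.56 + 8.59 + 8.70) / 11 = 95.0200 / 11 = 8.6382
R̄ = (0.42 + 0.31 + 0.35 + 0.39 + 0.14 + 0.29 + 0.59 + 0.27 + 0.33 + 0.45 + 0.37) / 11 = 3.9100 / 11 = 0.3555
LCL = X̄̄ − A₂·R̄ = 8.6382 − 1.023 × 0.3555 = 8.2746

8.27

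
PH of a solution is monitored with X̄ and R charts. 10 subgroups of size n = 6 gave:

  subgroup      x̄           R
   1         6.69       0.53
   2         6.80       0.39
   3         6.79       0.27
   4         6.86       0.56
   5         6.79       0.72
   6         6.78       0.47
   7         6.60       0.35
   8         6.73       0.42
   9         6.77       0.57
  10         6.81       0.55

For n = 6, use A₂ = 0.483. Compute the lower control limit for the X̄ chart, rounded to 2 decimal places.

6.53

X̄̄ = (6.69 + 6.80 + 6.79 + 6.86 + 6.79 + 6.78 + 6.60 + 6.73 + 6.77 + 6.81) / 10 = 67.6200 / 10 = 6.7620
R̄ = (0.53 + 0.39 + 0.27 + 0.56 + 0.72 + 0.47 + 0.35 + 0.42 + 0.57 + 0.55) / 10 = 4.8300 / 10 = 0.4830
LCL = X̄̄ − A₂·R̄ = 6.7620 − 0.483 × 0.4830 = 6.5287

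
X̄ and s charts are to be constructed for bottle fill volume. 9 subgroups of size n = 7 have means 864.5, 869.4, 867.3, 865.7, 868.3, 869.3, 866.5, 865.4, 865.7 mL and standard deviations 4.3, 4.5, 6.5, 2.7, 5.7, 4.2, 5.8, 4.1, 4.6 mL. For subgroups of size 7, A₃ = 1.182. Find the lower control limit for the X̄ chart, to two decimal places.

861.33

X̄̄ = (864.5 + 869.4 + 867.3 + 865.7 + 868.3 + 869.3 + 866.5 + 865.4 + 865.7) / 9 = 866.9000
s̄ = (4.3 + 4.5 + 6.5 + 2.7 + 5.7 + 4.2 + 5.8 + 4.1 + 4.6) / 9 = 4.7111
LCL = X̄̄ − A₃·s̄ = 866.9000 − 1.182 × 4.7111 = 861.3315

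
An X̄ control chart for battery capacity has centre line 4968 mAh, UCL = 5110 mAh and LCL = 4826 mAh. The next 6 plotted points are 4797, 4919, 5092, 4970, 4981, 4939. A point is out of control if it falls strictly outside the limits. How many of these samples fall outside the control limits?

Compare each point to [4826, 5110]: sample 1 = 4797 < LCL.

1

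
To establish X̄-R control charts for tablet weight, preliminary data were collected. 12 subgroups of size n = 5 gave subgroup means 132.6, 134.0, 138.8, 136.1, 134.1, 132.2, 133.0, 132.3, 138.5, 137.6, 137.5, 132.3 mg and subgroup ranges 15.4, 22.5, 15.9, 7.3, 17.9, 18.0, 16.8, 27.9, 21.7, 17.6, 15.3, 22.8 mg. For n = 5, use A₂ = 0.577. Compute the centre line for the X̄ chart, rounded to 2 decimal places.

X̄̄ = (132.6 + 134.0 + 138.8 + 136.1 + 134.1 + 132.2 + 133.0 + 132.3 + 138.5 + 137.6 + 137.5 + 132.3) / 12 = 1619.0000 / 12 = 134.9167
CL = X̄̄ = 134.9167

134.92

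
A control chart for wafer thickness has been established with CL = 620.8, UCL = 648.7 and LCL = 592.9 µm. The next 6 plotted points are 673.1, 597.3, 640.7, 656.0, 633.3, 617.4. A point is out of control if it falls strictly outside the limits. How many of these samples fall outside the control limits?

2

Compare each point to [592.9, 648.7]: sample 1 = 673.1 > UCL; sample 4 = 656.0 > UCL.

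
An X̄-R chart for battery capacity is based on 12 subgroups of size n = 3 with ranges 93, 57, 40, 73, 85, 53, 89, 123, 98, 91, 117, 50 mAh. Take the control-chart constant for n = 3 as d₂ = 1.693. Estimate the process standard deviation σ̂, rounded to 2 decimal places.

47.70

R̄ = (93 + 57 + 40 + 73 + 85 + 53 + 89 + 123 + 98 + 91 + 117 + 50) / 12 = 80.7500
σ̂ = R̄ / d₂ = 80.7500 / 1.693 = 47.6964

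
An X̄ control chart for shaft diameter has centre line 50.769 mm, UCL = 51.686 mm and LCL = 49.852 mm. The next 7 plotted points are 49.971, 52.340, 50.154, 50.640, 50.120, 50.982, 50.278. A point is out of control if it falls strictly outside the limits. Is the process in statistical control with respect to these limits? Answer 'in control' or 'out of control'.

Compare each point to [49.852, 51.686]: sample 2 = 52.340 > UCL.

out of control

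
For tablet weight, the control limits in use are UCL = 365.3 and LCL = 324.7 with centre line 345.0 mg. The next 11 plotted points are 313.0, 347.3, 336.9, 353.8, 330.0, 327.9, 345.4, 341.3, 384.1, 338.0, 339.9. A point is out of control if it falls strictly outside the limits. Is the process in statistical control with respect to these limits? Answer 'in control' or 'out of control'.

Compare each point to [324.7, 365.3]: sample 1 = 313.0 < LCL; sample 9 = 384.1 > UCL.

out of control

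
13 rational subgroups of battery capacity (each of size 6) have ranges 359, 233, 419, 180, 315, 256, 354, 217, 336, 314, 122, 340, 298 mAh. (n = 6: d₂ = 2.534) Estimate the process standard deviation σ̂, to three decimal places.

R̄ = (359 + 233 + 419 + 180 + 315 + 256 + 354 + 217 + 336 + 314 + 122 + 340 + 298) / 13 = 287.9231
σ̂ = R̄ / d₂ = 287.9231 / 2.534 = 113.6239

113.624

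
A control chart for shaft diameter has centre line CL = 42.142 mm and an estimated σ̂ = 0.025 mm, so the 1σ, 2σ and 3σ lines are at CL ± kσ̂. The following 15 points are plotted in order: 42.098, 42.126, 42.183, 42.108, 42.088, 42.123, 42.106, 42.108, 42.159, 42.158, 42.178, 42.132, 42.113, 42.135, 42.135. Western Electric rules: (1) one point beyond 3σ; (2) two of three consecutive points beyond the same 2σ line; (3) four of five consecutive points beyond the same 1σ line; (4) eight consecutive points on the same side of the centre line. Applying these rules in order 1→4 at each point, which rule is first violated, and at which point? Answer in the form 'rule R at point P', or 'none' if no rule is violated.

rule 3 at point 8

Zone of each point (C = within 1σ̂, B = 1σ̂–2σ̂, A = 2σ̂–3σ̂, * = beyond 3σ̂; sign = side of CL): 1:-B, 2:-C, 3:+B, 4:-B, 5:-A, 6:-C, 7:-B, 8:-B, 9:+C, 10:+C, 11:+B, 12:-C, 13:-B, 14:-C, 15:-C
Rule 3 (four of five consecutive points beyond the same 1σ limit) is satisfied at point 8.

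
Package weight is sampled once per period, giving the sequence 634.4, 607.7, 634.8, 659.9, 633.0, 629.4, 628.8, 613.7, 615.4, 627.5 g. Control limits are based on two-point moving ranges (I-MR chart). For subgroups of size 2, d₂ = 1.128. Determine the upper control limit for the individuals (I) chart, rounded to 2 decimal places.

669.51

X̄ = (634.4 + 607.7 + 634.8 + 659.9 + 633.0 + 629.4 + 628.8 + 613.7 + 615.4 + 627.5) / 10 = 628.4600
Moving ranges: 26.7, 27.1, 25.1, 26.9, 3.6, 0.6, 15.1, 1.7, 12.1; M̄R̄ = 138.9000 / 9 = 15.4333
UCL = X̄ + 3·M̄R̄/d₂ = 628.4600 + 3 × 15.4333 / 1.128 = 669.5061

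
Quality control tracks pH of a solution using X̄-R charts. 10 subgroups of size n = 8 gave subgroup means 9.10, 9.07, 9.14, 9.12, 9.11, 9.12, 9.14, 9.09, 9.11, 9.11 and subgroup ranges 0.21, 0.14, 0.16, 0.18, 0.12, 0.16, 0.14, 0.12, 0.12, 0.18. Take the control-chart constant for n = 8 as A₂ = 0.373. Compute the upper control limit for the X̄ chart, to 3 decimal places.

X̄̄ = (9.10 + 9.07 + 9.14 + 9.12 + 9.11 + 9.12 + 9.14 + 9.09 + 9.11 + 9.11) / 10 = 91.1100 / 10 = 9.1110
R̄ = (0.21 + 0.14 + 0.16 + 0.18 + 0.12 + 0.16 + 0.14 + 0.12 + 0.12 + 0.18) / 10 = 1.5300 / 10 = 0.1530
UCL = X̄̄ + A₂·R̄ = 9.1110 + 0.373 × 0.1530 = 9.1681

9.168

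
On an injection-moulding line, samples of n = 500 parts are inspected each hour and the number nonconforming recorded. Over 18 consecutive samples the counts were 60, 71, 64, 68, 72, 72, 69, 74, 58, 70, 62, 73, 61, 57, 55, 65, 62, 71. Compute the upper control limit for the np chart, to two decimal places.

p̄ = Σdᵢ / (k·n) = 1184 / (18 × 500) = 0.13156
UCL = np̄ + 3·√(np̄(1−p̄)) = 65.7778 + 3 × √(65.7778×0.86844) = 65.7778 + 3 × 7.5581 = 88.4520

88.45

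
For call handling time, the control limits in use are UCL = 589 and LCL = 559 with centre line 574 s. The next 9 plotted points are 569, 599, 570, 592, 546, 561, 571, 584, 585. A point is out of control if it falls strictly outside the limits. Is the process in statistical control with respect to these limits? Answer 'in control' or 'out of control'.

out of control

Compare each point to [559, 589]: sample 2 = 599 > UCL; sample 4 = 592 > UCL; sample 5 = 546 < LCL.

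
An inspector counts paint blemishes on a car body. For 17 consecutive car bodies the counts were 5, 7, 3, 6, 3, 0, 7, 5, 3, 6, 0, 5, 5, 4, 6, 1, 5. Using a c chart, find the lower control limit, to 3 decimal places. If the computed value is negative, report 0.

0.000

c̄ = (5 + 7 + 3 + 6 + 3 + 0 + 7 + 5 + 3 + 6 + 0 + 5 + 5 + 4 + 6 + 1 + 5) / 17 = 71 / 17 = 4.1765
LCL = c̄ − 3√c̄ = 4.1765 − 3 × 2.0436 = -1.9545 → 0 (cannot be negative)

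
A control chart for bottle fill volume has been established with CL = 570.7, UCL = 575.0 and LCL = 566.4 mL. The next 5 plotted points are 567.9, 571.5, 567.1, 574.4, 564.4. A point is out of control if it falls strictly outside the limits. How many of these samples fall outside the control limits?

1

Compare each point to [566.4, 575.0]: sample 5 = 564.4 < LCL.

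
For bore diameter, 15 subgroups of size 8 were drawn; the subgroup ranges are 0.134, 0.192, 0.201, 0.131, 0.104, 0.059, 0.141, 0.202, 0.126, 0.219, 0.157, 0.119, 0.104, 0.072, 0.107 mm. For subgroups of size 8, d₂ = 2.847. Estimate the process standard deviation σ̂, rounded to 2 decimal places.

0.05

R̄ = (0.134 + 0.192 + 0.201 + 0.131 + 0.104 + 0.059 + 0.141 + 0.202 + 0.126 + 0.219 + 0.157 + 0.119 + 0.104 + 0.072 + 0.107) / 15 = 0.1379
σ̂ = R̄ / d₂ = 0.1379 / 2.847 = 0.0484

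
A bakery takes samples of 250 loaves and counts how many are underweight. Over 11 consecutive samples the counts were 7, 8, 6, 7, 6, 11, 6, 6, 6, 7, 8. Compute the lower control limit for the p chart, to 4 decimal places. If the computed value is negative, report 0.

p̄ = Σdᵢ / (k·n) = 78 / (11 × 250) = 0.02836
LCL = p̄ − 3·√(p̄(1−p̄)/n) = 0.02836 − 3 × 0.01050 = -0.00313 → 0 (negative, so LCL = 0)

0.0000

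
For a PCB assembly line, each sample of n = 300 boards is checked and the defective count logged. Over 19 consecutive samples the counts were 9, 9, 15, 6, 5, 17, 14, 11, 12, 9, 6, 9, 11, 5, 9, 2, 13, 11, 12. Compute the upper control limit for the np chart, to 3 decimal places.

p̄ = Σdᵢ / (k·n) = 185 / (19 × 300) = 0.03246
UCL = np̄ + 3·√(np̄(1−p̄)) = 9.7368 + 3 × √(9.7368×0.96754) = 9.7368 + 3 × 3.0693 = 18.9448

18.945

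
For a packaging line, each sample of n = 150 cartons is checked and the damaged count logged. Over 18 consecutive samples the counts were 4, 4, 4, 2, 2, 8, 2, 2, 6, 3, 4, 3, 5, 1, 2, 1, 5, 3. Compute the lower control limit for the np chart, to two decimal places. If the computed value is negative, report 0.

p̄ = Σdᵢ / (k·n) = 61 / (18 × 150) = 0.02259
LCL = np̄ − 3·√(np̄(1−p̄)) = 3.3889 − 3 × 1.8200 = -2.0710 → 0 (negative, so LCL = 0)

0.00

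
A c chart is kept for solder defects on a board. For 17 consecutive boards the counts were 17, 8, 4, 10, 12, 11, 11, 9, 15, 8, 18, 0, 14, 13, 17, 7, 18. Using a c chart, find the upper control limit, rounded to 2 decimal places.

c̄ = (17 + 8 + 4 + 10 + 12 + 11 + 11 + 9 + 15 + 8 + 18 + 0 + 14 + 13 + 17 + 7 + 18) / 17 = 192 / 17 = 11.2941
UCL = c̄ + 3√c̄ = 11.2941 + 3 × √11.2941 = 11.2941 + 3 × 3.3607 = 21.3761

21.38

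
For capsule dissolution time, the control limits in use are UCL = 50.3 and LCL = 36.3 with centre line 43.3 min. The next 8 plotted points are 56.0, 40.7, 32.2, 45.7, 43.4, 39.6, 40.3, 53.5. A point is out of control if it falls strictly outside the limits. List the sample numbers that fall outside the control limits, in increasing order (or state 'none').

1, 3, 8

Compare each point to [36.3, 50.3]: sample 1 = 56.0 > UCL; sample 3 = 32.2 < LCL; sample 8 = 53.5 > UCL.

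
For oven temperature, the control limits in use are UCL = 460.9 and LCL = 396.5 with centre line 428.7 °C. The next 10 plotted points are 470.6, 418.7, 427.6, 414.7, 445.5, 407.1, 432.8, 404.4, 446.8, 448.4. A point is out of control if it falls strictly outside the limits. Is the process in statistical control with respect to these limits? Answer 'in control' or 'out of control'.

Compare each point to [396.5, 460.9]: sample 1 = 470.6 > UCL.

out of control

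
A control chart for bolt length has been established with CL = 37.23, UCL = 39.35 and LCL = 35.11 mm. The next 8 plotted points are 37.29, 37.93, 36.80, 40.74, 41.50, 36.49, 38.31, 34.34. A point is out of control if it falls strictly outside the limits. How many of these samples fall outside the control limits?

Compare each point to [35.11, 39.35]: sample 4 = 40.74 > UCL; sample 5 = 41.50 > UCL; sample 8 = 34.34 < LCL.

3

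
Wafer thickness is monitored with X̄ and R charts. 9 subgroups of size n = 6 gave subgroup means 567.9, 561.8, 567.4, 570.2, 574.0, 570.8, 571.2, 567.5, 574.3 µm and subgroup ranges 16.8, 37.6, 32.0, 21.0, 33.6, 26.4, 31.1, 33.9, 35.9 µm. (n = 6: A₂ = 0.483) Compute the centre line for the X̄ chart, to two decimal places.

X̄̄ = (567.9 + 561.8 + 567.4 + 570.2 + 574.0 + 570.8 + 571.2 + 567.5 + 574.3) / 9 = 5125.1000 / 9 = 569.4556
CL = X̄̄ = 569.4556

569.46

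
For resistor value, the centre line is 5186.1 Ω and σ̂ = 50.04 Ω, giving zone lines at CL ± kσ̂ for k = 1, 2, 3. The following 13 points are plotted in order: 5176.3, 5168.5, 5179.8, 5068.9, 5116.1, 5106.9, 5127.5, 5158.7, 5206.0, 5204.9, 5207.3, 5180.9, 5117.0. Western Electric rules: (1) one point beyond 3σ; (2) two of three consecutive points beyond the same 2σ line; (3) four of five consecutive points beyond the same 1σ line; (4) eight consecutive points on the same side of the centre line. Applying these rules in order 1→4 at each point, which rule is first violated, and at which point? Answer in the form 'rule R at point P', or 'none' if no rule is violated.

rule 3 at point 7

Zone of each point (C = within 1σ̂, B = 1σ̂–2σ̂, A = 2σ̂–3σ̂, * = beyond 3σ̂; sign = side of CL): 1:-C, 2:-C, 3:-C, 4:-A, 5:-B, 6:-B, 7:-B, 8:-C, 9:+C, 10:+C, 11:+C, 12:-C, 13:-B
Rule 3 (four of five consecutive points beyond the same 1σ limit) is satisfied at point 7.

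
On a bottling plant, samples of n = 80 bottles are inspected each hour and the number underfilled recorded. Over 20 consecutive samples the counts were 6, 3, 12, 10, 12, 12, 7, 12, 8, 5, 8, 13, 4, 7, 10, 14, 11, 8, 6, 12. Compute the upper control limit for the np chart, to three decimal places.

p̄ = Σdᵢ / (k·n) = 180 / (20 × 80) = 0.11250
UCL = np̄ + 3·√(np̄(1−p̄)) = 9.0000 + 3 × √(9.0000×0.88750) = 9.0000 + 3 × 2.8262 = 17.4786

17.479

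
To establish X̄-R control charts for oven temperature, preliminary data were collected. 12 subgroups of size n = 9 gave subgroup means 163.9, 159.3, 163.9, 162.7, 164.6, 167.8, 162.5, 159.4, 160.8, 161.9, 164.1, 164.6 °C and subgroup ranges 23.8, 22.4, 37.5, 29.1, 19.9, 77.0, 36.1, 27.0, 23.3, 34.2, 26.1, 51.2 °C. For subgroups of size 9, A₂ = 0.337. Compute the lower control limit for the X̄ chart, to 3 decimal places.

X̄̄ = (163.9 + 159.3 + 163.9 + 162.7 + 164.6 + 167.8 + 162.5 + 159.4 + 160.8 + 161.9 + 164.1 + 164.6) / 12 = 1955.5000 / 12 = 162.9583
R̄ = (23.8 + 22.4 + 37.5 + 29.1 + 19.9 + 77.0 + 36.1 + 27.0 + 23.3 + 34.2 + 26.1 + 51.2) / 12 = 407.6000 / 12 = 33.9667
LCL = X̄̄ − A₂·R̄ = 162.9583 − 0.337 × 33.9667 = 151.5116

151.512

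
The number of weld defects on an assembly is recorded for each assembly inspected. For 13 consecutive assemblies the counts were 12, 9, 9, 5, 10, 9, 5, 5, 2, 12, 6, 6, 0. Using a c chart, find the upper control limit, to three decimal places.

c̄ = (12 + 9 + 9 + 5 + 10 + 9 + 5 + 5 + 2 + 12 + 6 + 6 + 0) / 13 = 90 / 13 = 6.9231
UCL = c̄ + 3√c̄ = 6.9231 + 3 × √6.9231 = 6.9231 + 3 × 2.6312 = 14.8166

14.817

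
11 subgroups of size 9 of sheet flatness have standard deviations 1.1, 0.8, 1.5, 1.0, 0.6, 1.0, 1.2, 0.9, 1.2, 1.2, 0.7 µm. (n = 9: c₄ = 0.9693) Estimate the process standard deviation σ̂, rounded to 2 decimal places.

1.05

s̄ = (1.1 + 0.8 + 1.5 + 1.0 + 0.6 + 1.0 + 1.2 + 0.9 + 1.2 + 1.2 + 0.7) / 11 = 1.0182
σ̂ = s̄ / c₄ = 1.0182 / 0.9693 = 1.0504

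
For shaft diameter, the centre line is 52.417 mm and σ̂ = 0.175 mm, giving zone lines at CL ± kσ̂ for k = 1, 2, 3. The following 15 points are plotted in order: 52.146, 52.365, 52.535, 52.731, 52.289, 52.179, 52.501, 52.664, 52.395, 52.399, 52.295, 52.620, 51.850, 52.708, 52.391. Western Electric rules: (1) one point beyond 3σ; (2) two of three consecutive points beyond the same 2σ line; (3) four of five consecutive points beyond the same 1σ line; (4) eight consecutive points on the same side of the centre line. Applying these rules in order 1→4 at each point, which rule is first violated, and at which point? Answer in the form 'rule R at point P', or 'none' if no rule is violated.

rule 1 at point 13

Zone of each point (C = within 1σ̂, B = 1σ̂–2σ̂, A = 2σ̂–3σ̂, * = beyond 3σ̂; sign = side of CL): 1:-B, 2:-C, 3:+C, 4:+B, 5:-C, 6:-B, 7:+C, 8:+B, 9:-C, 10:-C, 11:-C, 12:+B, 13:-*, 14:+B, 15:-C
Rule 1 (one point beyond the 3σ limits) is satisfied at point 13.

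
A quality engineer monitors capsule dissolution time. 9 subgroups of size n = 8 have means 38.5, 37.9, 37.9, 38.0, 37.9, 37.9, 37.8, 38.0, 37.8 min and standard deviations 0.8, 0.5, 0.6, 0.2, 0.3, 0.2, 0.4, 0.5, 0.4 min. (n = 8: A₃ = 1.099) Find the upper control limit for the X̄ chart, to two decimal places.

X̄̄ = (38.5 + 37.9 + 37.9 + 38.0 + 37.9 + 37.9 + 37.8 + 38.0 + 37.8) / 9 = 37.9667
s̄ = (0.8 + 0.5 + 0.6 + 0.2 + 0.3 + 0.2 + 0.4 + 0.5 + 0.4) / 9 = 0.4333
UCL = X̄̄ + A₃·s̄ = 37.9667 + 1.099 × 0.4333 = 38.4429

38.44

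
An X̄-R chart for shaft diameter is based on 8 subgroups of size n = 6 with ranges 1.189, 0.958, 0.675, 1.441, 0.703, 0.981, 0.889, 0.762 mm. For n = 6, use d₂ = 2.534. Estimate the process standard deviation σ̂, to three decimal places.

0.375

R̄ = (1.189 + 0.958 + 0.675 + 1.441 + 0.703 + 0.981 + 0.889 + 0.762) / 8 = 0.9497
σ̂ = R̄ / d₂ = 0.9497 / 2.534 = 0.3748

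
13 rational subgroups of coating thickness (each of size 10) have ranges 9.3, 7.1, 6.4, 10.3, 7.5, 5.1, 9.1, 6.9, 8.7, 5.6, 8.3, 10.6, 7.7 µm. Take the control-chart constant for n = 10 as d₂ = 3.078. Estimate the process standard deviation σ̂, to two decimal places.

R̄ = (9.3 + 7.1 + 6.4 + 10.3 + 7.5 + 5.1 + 9.1 + 6.9 + 8.7 + 5.6 + 8.3 + 10.6 + 7.7) / 13 = 7.8923
σ̂ = R̄ / d₂ = 7.8923 / 3.078 = 2.5641

2.56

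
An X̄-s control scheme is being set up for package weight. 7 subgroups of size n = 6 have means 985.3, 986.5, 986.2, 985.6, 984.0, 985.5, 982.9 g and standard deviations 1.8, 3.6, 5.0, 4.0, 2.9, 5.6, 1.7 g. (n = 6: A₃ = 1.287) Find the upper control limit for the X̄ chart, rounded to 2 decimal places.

989.67

X̄̄ = (985.3 + 986.5 + 986.2 + 985.6 + 984.0 + 985.5 + 982.9) / 7 = 985.1429
s̄ = (1.8 + 3.6 + 5.0 + 4.0 + 2.9 + 5.6 + 1.7) / 7 = 3.5143
UCL = X̄̄ + A₃·s̄ = 985.1429 + 1.287 × 3.5143 = 989.6657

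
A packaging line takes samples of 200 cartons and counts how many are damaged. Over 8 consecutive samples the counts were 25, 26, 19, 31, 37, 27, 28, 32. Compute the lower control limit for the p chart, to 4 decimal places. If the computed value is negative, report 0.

p̄ = Σdᵢ / (k·n) = 225 / (8 × 200) = 0.14062
LCL = p̄ − 3·√(p̄(1−p̄)/n) = 0.14062 − 3 × 0.02458 = 0.06688

0.0669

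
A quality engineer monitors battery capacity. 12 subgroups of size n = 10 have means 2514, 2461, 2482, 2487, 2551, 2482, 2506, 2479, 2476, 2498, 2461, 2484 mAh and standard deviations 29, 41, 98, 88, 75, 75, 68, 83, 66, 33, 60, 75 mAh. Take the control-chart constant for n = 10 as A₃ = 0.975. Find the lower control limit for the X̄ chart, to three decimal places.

X̄̄ = (2514 + 2461 + 2482 + 2487 + 2551 + 2482 + 2506 + 2479 + 2476 + 2498 + 2461 + 2484) / 12 = 2490.0833
s̄ = (29 + 41 + 98 + 88 + 75 + 75 + 68 + 83 + 66 + 33 + 60 + 75) / 12 = 65.9167
LCL = X̄̄ − A₃·s̄ = 2490.0833 − 0.975 × 65.9167 = 2425.8146

2425.815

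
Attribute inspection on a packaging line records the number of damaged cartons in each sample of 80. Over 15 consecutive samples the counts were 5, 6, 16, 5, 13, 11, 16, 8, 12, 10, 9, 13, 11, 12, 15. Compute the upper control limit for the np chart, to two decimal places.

p̄ = Σdᵢ / (k·n) = 162 / (15 × 80) = 0.13500
UCL = np̄ + 3·√(np̄(1−p̄)) = 10.8000 + 3 × √(10.8000×0.86500) = 10.8000 + 3 × 3.0565 = 19.9694

19.97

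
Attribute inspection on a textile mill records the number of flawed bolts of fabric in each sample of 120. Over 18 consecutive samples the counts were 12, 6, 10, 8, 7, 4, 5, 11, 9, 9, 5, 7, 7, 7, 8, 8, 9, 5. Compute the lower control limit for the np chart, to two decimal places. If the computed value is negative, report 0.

p̄ = Σdᵢ / (k·n) = 137 / (18 × 120) = 0.06343
LCL = np̄ − 3·√(np̄(1−p̄)) = 7.6111 − 3 × 2.6699 = -0.3986 → 0 (negative, so LCL = 0)

0.00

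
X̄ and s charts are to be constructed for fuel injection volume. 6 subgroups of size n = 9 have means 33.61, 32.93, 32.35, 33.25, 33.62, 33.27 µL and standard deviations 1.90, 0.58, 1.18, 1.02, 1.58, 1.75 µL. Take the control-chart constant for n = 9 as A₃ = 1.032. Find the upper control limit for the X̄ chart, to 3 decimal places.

34.549

X̄̄ = (33.61 + 32.93 + 32.35 + 33.25 + 33.62 + 33.27) / 6 = 33.1717
s̄ = (1.90 + 0.58 + 1.18 + 1.02 + 1.58 + 1.75) / 6 = 1.3350
UCL = X̄̄ + A₃·s̄ = 33.1717 + 1.032 × 1.3350 = 34.5494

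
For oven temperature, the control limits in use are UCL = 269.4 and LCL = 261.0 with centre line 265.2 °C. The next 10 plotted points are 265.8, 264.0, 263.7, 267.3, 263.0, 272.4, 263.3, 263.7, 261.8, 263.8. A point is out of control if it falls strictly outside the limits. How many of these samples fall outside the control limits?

Compare each point to [261.0, 269.4]: sample 6 = 272.4 > UCL.

1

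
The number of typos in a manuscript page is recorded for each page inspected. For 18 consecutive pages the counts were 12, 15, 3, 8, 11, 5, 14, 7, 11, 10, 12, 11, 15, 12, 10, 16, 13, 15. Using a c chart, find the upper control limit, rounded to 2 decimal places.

21.11

c̄ = (12 + 15 + 3 + 8 + 11 + 5 + 14 + 7 + 11 + 10 + 12 + 11 + 15 + 12 + 10 + 16 + 13 + 15) / 18 = 200 / 18 = 11.1111
UCL = c̄ + 3√c̄ = 11.1111 + 3 × √11.1111 = 11.1111 + 3 × 3.3333 = 21.1111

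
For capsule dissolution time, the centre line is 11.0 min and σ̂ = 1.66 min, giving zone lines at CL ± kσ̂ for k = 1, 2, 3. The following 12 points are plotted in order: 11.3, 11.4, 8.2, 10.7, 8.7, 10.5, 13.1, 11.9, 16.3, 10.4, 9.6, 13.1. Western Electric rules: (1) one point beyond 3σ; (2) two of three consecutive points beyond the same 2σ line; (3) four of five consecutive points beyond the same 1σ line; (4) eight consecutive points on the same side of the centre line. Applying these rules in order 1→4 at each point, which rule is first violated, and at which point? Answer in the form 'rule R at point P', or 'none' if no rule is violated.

rule 1 at point 9

Zone of each point (C = within 1σ̂, B = 1σ̂–2σ̂, A = 2σ̂–3σ̂, * = beyond 3σ̂; sign = side of CL): 1:+C, 2:+C, 3:-B, 4:-C, 5:-B, 6:-C, 7:+B, 8:+C, 9:+*, 10:-C, 11:-C, 12:+B
Rule 1 (one point beyond the 3σ limits) is satisfied at point 9.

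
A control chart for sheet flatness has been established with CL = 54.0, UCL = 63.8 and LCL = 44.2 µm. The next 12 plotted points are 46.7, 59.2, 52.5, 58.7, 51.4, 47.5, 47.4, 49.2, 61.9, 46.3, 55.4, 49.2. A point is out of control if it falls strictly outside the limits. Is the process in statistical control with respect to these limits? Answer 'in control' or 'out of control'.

in control

All 12 points lie within [44.2, 63.8].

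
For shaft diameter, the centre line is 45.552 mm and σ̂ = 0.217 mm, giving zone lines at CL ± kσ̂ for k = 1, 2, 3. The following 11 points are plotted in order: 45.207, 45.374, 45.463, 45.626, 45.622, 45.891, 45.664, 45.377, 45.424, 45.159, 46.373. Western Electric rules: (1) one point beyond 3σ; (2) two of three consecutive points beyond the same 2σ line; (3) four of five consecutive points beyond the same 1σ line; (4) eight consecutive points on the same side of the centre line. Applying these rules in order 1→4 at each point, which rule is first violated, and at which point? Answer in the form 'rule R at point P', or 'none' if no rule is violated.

rule 1 at point 11

Zone of each point (C = within 1σ̂, B = 1σ̂–2σ̂, A = 2σ̂–3σ̂, * = beyond 3σ̂; sign = side of CL): 1:-B, 2:-C, 3:-C, 4:+C, 5:+C, 6:+B, 7:+C, 8:-C, 9:-C, 10:-B, 11:+*
Rule 1 (one point beyond the 3σ limits) is satisfied at point 11.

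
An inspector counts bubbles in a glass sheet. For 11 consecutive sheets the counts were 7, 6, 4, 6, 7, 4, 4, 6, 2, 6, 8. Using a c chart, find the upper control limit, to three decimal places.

12.461

c̄ = (7 + 6 + 4 + 6 + 7 + 4 + 4 + 6 + 2 + 6 + 8) / 11 = 60 / 11 = 5.4545
UCL = c̄ + 3√c̄ = 5.4545 + 3 × √5.4545 = 5.4545 + 3 × 2.3355 = 12.4610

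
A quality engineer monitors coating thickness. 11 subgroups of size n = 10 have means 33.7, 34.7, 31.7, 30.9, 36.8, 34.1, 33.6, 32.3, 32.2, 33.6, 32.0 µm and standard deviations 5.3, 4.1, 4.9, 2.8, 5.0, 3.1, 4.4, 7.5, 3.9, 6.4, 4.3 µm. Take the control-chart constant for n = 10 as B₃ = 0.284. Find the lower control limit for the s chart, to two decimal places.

1.33

s̄ = (5.3 + 4.1 + 4.9 + 2.8 + 5.0 + 3.1 + 4.4 + 7.5 + 3.9 + 6.4 + 4.3) / 11 = 4.7000
LCL_s = B₃·s̄ = 0.284 × 4.7000 = 1.3348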